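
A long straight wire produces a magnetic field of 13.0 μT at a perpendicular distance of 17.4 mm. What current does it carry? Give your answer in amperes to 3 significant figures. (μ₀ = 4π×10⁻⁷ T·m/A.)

For a long straight wire B = μ₀I/(2πd), so I = 2πdB/μ₀.
I = 2π × 0.0174 × 1.30×10⁻⁵ / (4π×10⁻⁷) = 1.13 A.

I ≈ 1.13 A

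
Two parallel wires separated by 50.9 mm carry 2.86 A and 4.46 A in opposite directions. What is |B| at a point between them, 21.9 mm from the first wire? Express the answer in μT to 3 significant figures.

Each long wire gives B = μ₀I/(2πd). Distances are d₁ = 0.0219 m and d₂ = 0.029 m.
B₁ = 2.61×10⁻⁵ T, B₂ = 3.08×10⁻⁵ T.
Between antiparallel currents both contributions point the same way, so they add. B = B₁ + B₂ = 2.61×10⁻⁵ + 3.08×10⁻⁵ = 5.69×10⁻⁵ T.

B ≈ 56.9 μT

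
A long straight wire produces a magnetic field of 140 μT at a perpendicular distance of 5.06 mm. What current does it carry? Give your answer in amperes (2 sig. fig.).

For a long straight wire B = μ₀I/(2πd), so I = 2πdB/μ₀.
I = 2π × 0.00506 × 1.40×10⁻⁴ / (4π×10⁻⁷) = 3.54 A.

I ≈ 3.5 A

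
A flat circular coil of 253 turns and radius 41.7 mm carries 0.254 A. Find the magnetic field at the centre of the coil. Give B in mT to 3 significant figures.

For an N-turn flat coil, B = Nμ₀I/(2R) with R = 0.0417 m.
B = 253 × 3.83×10⁻⁶ T = 9.68×10⁻⁴ T.

B ≈ 0.968 mT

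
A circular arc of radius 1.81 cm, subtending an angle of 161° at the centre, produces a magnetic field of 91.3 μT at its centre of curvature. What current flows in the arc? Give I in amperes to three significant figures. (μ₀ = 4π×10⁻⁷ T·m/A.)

For a circular arc, B = μ₀Iφ/(4πR) with φ in radians; here φ = 2.81 rad.
So I = 4πRB/(μ₀φ) = 4π × 0.0181 × 9.13×10⁻⁵ / (4π×10⁻⁷ × 2.81) = 5.88 A.

I ≈ 5.88 A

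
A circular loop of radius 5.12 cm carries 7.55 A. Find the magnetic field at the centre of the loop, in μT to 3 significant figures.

At the centre of a circular loop the Biot–Savart law gives B = μ₀I/(2R).
B = (4π×10⁻⁷ × 7.55) / (2 × 0.0512) = 9.27×10⁻⁵ T.

B ≈ 92.7 μT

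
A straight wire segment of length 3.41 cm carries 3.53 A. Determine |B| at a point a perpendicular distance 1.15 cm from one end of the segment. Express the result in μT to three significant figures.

B ≈ 29.1 μT

For a finite straight segment, B = (μ₀I/4πd)(sinθ₁ + sinθ₂), where θ₁, θ₂ are the angles from the perpendicular to each end.
The perpendicular foot is at one end, so the two end-offsets along the wire are 0 and L = 0.0341 m.
sinθ₁ = 0/√(0²+0.0115²) = 0.0000; sinθ₂ = 0.0341/√(0.0341²+0.0115²) = 0.9476.
B = (4π×10⁻⁷ × 3.53) / (4π × 0.0115) × (0.0000 + 0.9476) = 2.91×10⁻⁵ T.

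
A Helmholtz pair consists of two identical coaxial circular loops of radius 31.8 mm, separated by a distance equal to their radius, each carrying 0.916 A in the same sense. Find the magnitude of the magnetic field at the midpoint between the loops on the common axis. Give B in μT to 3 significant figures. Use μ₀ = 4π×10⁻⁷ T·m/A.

B ≈ 25.9 μT

Each loop contributes B = μ₀IR²/[2(R²+z²)^(3/2)] on the axis, with z measured from that loop.
Loop 1 (z = 0.0159 m): B₁ = 1.30×10⁻⁵ T. Loop 2 (z = 0.0159 m): B₂ = 1.30×10⁻⁵ T.
The fields add: B = B₁ + B₂ = 2.59×10⁻⁵ T.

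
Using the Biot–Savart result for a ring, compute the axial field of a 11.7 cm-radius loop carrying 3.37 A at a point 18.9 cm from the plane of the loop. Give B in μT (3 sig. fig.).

B ≈ 2.64 μT

On the axis of a circular loop, B = μ₀IR² / [2(R²+z²)^(3/2)].
R² + z² = (0.117)² + (0.189)² = 0.04941 m², and (R²+z²)^(3/2) = 1.10×10⁻² m³.
B = (4π×10⁻⁷ × 3.37 × 0.01369) / (2 × 1.10×10⁻²) = 2.64×10⁻⁶ T.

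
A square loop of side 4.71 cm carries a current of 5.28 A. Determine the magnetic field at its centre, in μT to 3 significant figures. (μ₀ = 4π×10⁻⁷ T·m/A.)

Each side is a finite straight segment at perpendicular distance d = a/(2 tan(π/4)) = 0.02355 m from the centre, with end-angles ±π/4.
One side contributes B₁ = (μ₀I/4πd)·2 sin(π/4) = 3.17×10⁻⁵ T.
All 4 sides add in the same direction: B = 4 × 3.17×10⁻⁵ = 1.27×10⁻⁴ T.

B ≈ 127 μT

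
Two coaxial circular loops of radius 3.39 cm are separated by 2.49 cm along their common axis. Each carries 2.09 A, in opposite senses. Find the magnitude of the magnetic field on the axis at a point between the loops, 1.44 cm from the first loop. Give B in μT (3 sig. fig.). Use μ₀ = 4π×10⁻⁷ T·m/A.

Each loop contributes B = μ₀IR²/[2(R²+z²)^(3/2)] on the axis, with z measured from that loop.
Loop 1 (z = 0.0144 m): B₁ = 3.02×10⁻⁵ T. Loop 2 (z = 0.0105 m): B₂ = 3.38×10⁻⁵ T.
The fields oppose: B = |B₁ − B₂| = 3.56×10⁻⁶ T.

B ≈ 3.56 μT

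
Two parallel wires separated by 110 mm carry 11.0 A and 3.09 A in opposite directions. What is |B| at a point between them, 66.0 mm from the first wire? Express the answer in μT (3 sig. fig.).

B ≈ 47.4 μT

Each long wire gives B = μ₀I/(2πd). Distances are d₁ = 0.066 m and d₂ = 0.044 m.
B₁ = 3.33×10⁻⁵ T, B₂ = 1.40×10⁻⁵ T.
Between antiparallel currents both contributions point the same way, so they add. B = B₁ + B₂ = 3.33×10⁻⁵ + 1.40×10⁻⁵ = 4.74×10⁻⁵ T.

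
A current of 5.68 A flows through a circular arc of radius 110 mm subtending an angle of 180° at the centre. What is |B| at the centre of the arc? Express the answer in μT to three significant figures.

B ≈ 16.2 μT

The Biot–Savart field of a circular arc at its centre is B = μ₀Iφ/(4πR), with φ = 3.142 rad.
B = (4π×10⁻⁷ × 5.68 × 3.142) / (4π × 0.11) = 1.62×10⁻⁵ T.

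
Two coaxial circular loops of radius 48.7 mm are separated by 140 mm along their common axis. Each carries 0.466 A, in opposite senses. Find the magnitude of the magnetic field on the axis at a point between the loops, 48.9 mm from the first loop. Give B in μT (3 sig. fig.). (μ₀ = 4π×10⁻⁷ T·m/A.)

Each loop contributes B = μ₀IR²/[2(R²+z²)^(3/2)] on the axis, with z measured from that loop.
Loop 1 (z = 0.0489 m): B₁ = 2.11×10⁻⁶ T. Loop 2 (z = 0.0911 m): B₂ = 6.30×10⁻⁷ T.
The fields oppose: B = |B₁ − B₂| = 1.48×10⁻⁶ T.

B ≈ 1.48 μT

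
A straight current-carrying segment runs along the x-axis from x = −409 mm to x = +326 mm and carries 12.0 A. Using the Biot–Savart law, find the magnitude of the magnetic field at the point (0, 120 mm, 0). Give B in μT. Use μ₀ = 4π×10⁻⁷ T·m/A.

B ≈ 19.0 μT

For a finite straight segment, B = (μ₀I/4πd)(sinθ₁ + sinθ₂), where θ₁, θ₂ are the angles from the perpendicular to each end.
The perpendicular distance is d = 0.12 m; the end-offsets along the wire are a = 0.409 m and b = 0.326 m.
sinθ₁ = 0.409/√(0.409²+0.12²) = 0.9596; sinθ₂ = 0.326/√(0.326²+0.12²) = 0.9384.
B = (4π×10⁻⁷ × 12.0) / (4π × 0.12) × (0.9596 + 0.9384) = 1.90×10⁻⁵ T.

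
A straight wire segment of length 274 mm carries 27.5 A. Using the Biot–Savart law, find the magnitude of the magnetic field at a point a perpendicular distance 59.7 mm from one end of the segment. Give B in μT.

B ≈ 45.0 μT

For a finite straight segment, B = (μ₀I/4πd)(sinθ₁ + sinθ₂), where θ₁, θ₂ are the angles from the perpendicular to each end.
The perpendicular foot is at one end, so the two end-offsets along the wire are 0 and L = 0.274 m.
sinθ₁ = 0/√(0²+0.0597²) = 0.0000; sinθ₂ = 0.274/√(0.274²+0.0597²) = 0.9771.
B = (4π×10⁻⁷ × 27.5) / (4π × 0.0597) × (0.0000 + 0.9771) = 4.50×10⁻⁵ T.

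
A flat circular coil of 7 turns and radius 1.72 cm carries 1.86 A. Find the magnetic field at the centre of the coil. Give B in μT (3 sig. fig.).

For an N-turn flat coil, B = Nμ₀I/(2R) with R = 0.0172 m.
B = 7 × 6.79×10⁻⁵ T = 4.76×10⁻⁴ T.

B ≈ 476 μT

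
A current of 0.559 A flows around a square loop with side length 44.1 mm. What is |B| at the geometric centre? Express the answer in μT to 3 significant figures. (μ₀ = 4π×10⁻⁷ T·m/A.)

Each side is a finite straight segment at perpendicular distance d = a/(2 tan(π/4)) = 0.02205 m from the centre, with end-angles ±π/4.
One side contributes B₁ = (μ₀I/4πd)·2 sin(π/4) = 3.59×10⁻⁶ T.
All 4 sides add in the same direction: B = 4 × 3.59×10⁻⁶ = 1.43×10⁻⁵ T.

B ≈ 14.3 μT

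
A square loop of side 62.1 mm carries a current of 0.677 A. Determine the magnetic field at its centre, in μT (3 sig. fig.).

Each side is a finite straight segment at perpendicular distance d = a/(2 tan(π/4)) = 0.03105 m from the centre, with end-angles ±π/4.
One side contributes B₁ = (μ₀I/4πd)·2 sin(π/4) = 3.08×10⁻⁶ T.
All 4 sides add in the same direction: B = 4 × 3.08×10⁻⁶ = 1.23×10⁻⁵ T.

B ≈ 12.3 μT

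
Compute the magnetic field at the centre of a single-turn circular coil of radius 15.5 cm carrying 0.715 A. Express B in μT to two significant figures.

At the centre of a circular loop the Biot–Savart law gives B = μ₀I/(2R).
B = (4π×10⁻⁷ × 0.715) / (2 × 0.155) = 2.90×10⁻⁶ T.

B ≈ 2.9 μT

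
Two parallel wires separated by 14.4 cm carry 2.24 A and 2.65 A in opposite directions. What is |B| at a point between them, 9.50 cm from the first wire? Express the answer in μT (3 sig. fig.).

Each long wire gives B = μ₀I/(2πd). Distances are d₁ = 0.095 m and d₂ = 0.049 m.
B₁ = 4.72×10⁻⁶ T, B₂ = 1.08×10⁻⁵ T.
Between antiparallel currents both contributions point the same way, so they add. B = B₁ + B₂ = 4.72×10⁻⁶ + 1.08×10⁻⁵ = 1.55×10⁻⁵ T.

B ≈ 15.5 μT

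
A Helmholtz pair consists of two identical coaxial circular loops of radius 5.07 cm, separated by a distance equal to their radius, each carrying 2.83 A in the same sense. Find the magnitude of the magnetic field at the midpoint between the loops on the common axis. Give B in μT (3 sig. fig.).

B ≈ 50.2 μT

Each loop contributes B = μ₀IR²/[2(R²+z²)^(3/2)] on the axis, with z measured from that loop.
Loop 1 (z = 0.02535 m): B₁ = 2.51×10⁻⁵ T. Loop 2 (z = 0.02535 m): B₂ = 2.51×10⁻⁵ T.
The fields add: B = B₁ + B₂ = 5.02×10⁻⁵ T.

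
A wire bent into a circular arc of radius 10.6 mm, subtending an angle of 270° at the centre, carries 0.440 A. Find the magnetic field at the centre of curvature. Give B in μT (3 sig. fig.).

The Biot–Savart field of a circular arc at its centre is B = μ₀Iφ/(4πR), with φ = 4.712 rad.
B = (4π×10⁻⁷ × 0.440 × 4.712) / (4π × 0.0106) = 1.96×10⁻⁵ T.

B ≈ 19.6 μT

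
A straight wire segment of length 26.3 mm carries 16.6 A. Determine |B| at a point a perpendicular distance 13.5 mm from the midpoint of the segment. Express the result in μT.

B ≈ 172 μT

For a finite straight segment, B = (μ₀I/4πd)(sinθ₁ + sinθ₂), where θ₁, θ₂ are the angles from the perpendicular to each end.
The perpendicular from the point meets the wire at its midpoint, so each end is L/2 = 0.01315 m away along the wire.
sinθ₁ = 0.01315/√(0.01315²+0.0135²) = 0.6978; sinθ₂ = 0.01315/√(0.01315²+0.0135²) = 0.6978.
B = (4π×10⁻⁷ × 16.6) / (4π × 0.0135) × (0.6978 + 0.6978) = 1.72×10⁻⁴ T.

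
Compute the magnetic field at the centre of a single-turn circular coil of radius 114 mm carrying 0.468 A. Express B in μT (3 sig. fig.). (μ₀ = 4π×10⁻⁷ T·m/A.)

B ≈ 2.58 μT

At the centre of a circular loop the Biot–Savart law gives B = μ₀I/(2R).
B = (4π×10⁻⁷ × 0.468) / (2 × 0.114) = 2.58×10⁻⁶ T.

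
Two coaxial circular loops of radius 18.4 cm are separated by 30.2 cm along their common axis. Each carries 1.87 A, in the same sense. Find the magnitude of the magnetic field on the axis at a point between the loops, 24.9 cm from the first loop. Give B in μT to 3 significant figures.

B ≈ 7.01 μT

Each loop contributes B = μ₀IR²/[2(R²+z²)^(3/2)] on the axis, with z measured from that loop.
Loop 1 (z = 0.249 m): B₁ = 1.34×10⁻⁶ T. Loop 2 (z = 0.053 m): B₂ = 5.67×10⁻⁶ T.
The fields add: B = B₁ + B₂ = 7.01×10⁻⁶ T.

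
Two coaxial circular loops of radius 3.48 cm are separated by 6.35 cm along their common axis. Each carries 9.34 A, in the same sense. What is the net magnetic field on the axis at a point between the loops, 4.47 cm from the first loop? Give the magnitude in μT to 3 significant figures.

Each loop contributes B = μ₀IR²/[2(R²+z²)^(3/2)] on the axis, with z measured from that loop.
Loop 1 (z = 0.0447 m): B₁ = 3.91×10⁻⁵ T. Loop 2 (z = 0.0188 m): B₂ = 1.15×10⁻⁴ T.
The fields add: B = B₁ + B₂ = 1.54×10⁻⁴ T.

B ≈ 154 μT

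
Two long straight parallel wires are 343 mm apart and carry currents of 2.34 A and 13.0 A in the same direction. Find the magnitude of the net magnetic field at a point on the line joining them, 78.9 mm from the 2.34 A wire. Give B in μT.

B ≈ 3.91 μT

Each long wire gives B = μ₀I/(2πd). Distances are d₁ = 0.0789 m and d₂ = 0.2641 m.
B₁ = 5.93×10⁻⁶ T, B₂ = 9.84×10⁻⁶ T.
Between parallel currents the two contributions point in opposite directions, so they subtract. B = |B₁ − B₂| = |5.93×10⁻⁶ − 9.84×10⁻⁶| = 3.91×10⁻⁶ T.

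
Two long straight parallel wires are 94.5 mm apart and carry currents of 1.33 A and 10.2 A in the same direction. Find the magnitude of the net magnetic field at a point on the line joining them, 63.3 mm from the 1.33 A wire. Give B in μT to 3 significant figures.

Each long wire gives B = μ₀I/(2πd). Distances are d₁ = 0.0633 m and d₂ = 0.0312 m.
B₁ = 4.20×10⁻⁶ T, B₂ = 6.54×10⁻⁵ T.
Between parallel currents the two contributions point in opposite directions, so they subtract. B = |B₁ − B₂| = |4.20×10⁻⁶ − 6.54×10⁻⁵| = 6.12×10⁻⁵ T.

B ≈ 61.2 μT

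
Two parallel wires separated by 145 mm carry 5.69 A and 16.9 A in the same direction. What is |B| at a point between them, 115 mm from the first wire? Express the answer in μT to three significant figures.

B ≈ 103 μT

Each long wire gives B = μ₀I/(2πd). Distances are d₁ = 0.115 m and d₂ = 0.03 m.
B₁ = 9.90×10⁻⁶ T, B₂ = 1.13×10⁻⁴ T.
Between parallel currents the two contributions point in opposite directions, so they subtract. B = |B₁ − B₂| = |9.90×10⁻⁶ − 1.13×10⁻⁴| = 1.03×10⁻⁴ T.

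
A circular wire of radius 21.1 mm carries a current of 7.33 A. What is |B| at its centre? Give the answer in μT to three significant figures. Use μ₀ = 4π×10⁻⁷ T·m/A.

At the centre of a circular loop the Biot–Savart law gives B = μ₀I/(2R).
B = (4π×10⁻⁷ × 7.33) / (2 × 0.0211) = 2.18×10⁻⁴ T.

B ≈ 218 μT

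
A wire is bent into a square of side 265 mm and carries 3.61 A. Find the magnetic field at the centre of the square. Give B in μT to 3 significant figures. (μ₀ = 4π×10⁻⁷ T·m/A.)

B ≈ 15.4 μT

Each side is a finite straight segment at perpendicular distance d = a/(2 tan(π/4)) = 0.1325 m from the centre, with end-angles ±π/4.
One side contributes B₁ = (μ₀I/4πd)·2 sin(π/4) = 3.85×10⁻⁶ T.
All 4 sides add in the same direction: B = 4 × 3.85×10⁻⁶ = 1.54×10⁻⁵ T.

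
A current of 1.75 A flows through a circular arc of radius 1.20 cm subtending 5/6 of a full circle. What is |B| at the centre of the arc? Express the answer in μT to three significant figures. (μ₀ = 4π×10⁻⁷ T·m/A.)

B ≈ 76.4 μT

The Biot–Savart field of a circular arc at its centre is B = μ₀Iφ/(4πR), with φ = 5.236 rad.
B = (4π×10⁻⁷ × 1.75 × 5.236) / (4π × 0.012) = 7.64×10⁻⁵ T.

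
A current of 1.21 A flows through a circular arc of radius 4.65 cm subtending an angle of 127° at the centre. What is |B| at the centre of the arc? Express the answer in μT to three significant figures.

B ≈ 5.77 μT

The Biot–Savart field of a circular arc at its centre is B = μ₀Iφ/(4πR), with φ = 2.217 rad.
B = (4π×10⁻⁷ × 1.21 × 2.217) / (4π × 0.0465) = 5.77×10⁻⁶ T.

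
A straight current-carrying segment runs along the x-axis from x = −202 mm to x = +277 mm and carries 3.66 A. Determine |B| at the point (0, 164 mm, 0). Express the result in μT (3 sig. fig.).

B ≈ 3.65 μT

For a finite straight segment, B = (μ₀I/4πd)(sinθ₁ + sinθ₂), where θ₁, θ₂ are the angles from the perpendicular to each end.
The perpendicular distance is d = 0.164 m; the end-offsets along the wire are a = 0.202 m and b = 0.277 m.
sinθ₁ = 0.202/√(0.202²+0.164²) = 0.7763; sinθ₂ = 0.277/√(0.277²+0.164²) = 0.8605.
B = (4π×10⁻⁷ × 3.66) / (4π × 0.164) × (0.7763 + 0.8605) = 3.65×10⁻⁶ T.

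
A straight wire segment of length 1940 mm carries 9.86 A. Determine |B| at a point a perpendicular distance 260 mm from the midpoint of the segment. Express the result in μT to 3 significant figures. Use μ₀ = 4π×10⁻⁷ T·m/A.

For a finite straight segment, B = (μ₀I/4πd)(sinθ₁ + sinθ₂), where θ₁, θ₂ are the angles from the perpendicular to each end.
The perpendicular from the point meets the wire at its midpoint, so each end is L/2 = 0.97 m away along the wire.
sinθ₁ = 0.97/√(0.97²+0.26²) = 0.9659; sinθ₂ = 0.97/√(0.97²+0.26²) = 0.9659.
B = (4π×10⁻⁷ × 9.86) / (4π × 0.26) × (0.9659 + 0.9659) = 7.33×10⁻⁶ T.

B ≈ 7.33 μT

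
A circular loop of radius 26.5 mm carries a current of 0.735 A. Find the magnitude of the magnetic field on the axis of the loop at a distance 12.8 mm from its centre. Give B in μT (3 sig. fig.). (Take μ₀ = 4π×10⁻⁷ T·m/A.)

B ≈ 12.7 μT

On the axis of a circular loop, B = μ₀IR² / [2(R²+z²)^(3/2)].
R² + z² = (0.0265)² + (0.0128)² = 0.0008661 m², and (R²+z²)^(3/2) = 2.55×10⁻⁵ m³.
B = (4π×10⁻⁷ × 0.735 × 0.0007022) / (2 × 2.55×10⁻⁵) = 1.27×10⁻⁵ T.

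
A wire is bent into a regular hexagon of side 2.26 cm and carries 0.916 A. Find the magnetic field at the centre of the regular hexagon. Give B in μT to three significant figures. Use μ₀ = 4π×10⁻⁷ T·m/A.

B ≈ 28.1 μT

Each side is a finite straight segment at perpendicular distance d = a/(2 tan(π/6)) = 0.01957 m from the centre, with end-angles ±π/6.
One side contributes B₁ = (μ₀I/4πd)·2 sin(π/6) = 4.68×10⁻⁶ T.
All 6 sides add in the same direction: B = 6 × 4.68×10⁻⁶ = 2.81×10⁻⁵ T.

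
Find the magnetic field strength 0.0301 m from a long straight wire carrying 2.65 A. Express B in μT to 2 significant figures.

For an infinitely long straight wire, B = μ₀I/(2πd).
B = (4π×10⁻⁷ × 2.65) / (2π × 0.0301) = 1.76×10⁻⁵ T.

B ≈ 18 μT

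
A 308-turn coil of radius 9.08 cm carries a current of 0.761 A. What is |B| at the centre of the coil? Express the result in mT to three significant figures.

B ≈ 1.62 mT

For an N-turn flat coil, B = Nμ₀I/(2R) with R = 0.0908 m.
B = 308 × 5.27×10⁻⁶ T = 1.62×10⁻³ T.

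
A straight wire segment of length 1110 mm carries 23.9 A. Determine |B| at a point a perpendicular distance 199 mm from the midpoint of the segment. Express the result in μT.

For a finite straight segment, B = (μ₀I/4πd)(sinθ₁ + sinθ₂), where θ₁, θ₂ are the angles from the perpendicular to each end.
The perpendicular from the point meets the wire at its midpoint, so each end is L/2 = 0.555 m away along the wire.
sinθ₁ = 0.555/√(0.555²+0.199²) = 0.9413; sinθ₂ = 0.555/√(0.555²+0.199²) = 0.9413.
B = (4π×10⁻⁷ × 23.9) / (4π × 0.199) × (0.9413 + 0.9413) = 2.26×10⁻⁵ T.

B ≈ 22.6 μT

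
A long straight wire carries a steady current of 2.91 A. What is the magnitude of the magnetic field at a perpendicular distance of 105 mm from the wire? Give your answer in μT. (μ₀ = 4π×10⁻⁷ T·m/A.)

For an infinitely long straight wire, B = μ₀I/(2πd).
B = (4π×10⁻⁷ × 2.91) / (2π × 0.105) = 5.54×10⁻⁶ T.

B ≈ 5.54 μT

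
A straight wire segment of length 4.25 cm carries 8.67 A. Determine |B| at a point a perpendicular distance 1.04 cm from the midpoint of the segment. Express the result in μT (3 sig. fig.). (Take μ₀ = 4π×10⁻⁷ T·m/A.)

For a finite straight segment, B = (μ₀I/4πd)(sinθ₁ + sinθ₂), where θ₁, θ₂ are the angles from the perpendicular to each end.
The perpendicular from the point meets the wire at its midpoint, so each end is L/2 = 0.02125 m away along the wire.
sinθ₁ = 0.02125/√(0.02125²+0.0104²) = 0.8982; sinθ₂ = 0.02125/√(0.02125²+0.0104²) = 0.8982.
B = (4π×10⁻⁷ × 8.67) / (4π × 0.0104) × (0.8982 + 0.8982) = 1.50×10⁻⁴ T.

B ≈ 150 μT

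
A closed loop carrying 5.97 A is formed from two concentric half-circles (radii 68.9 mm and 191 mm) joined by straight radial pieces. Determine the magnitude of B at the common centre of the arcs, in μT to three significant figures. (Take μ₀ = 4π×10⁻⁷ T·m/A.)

The radial connectors point toward the centre, so dl × r̂ = 0 and they contribute nothing.
Each semicircle gives μ₀I/(4R): inner arc 2.72×10⁻⁵ T, outer arc 9.82×10⁻⁶ T.
The two arcs carry current in opposite angular senses, so their fields oppose: B = |2.72×10⁻⁵ − 9.82×10⁻⁶| = 1.74×10⁻⁵ T.

B ≈ 17.4 μT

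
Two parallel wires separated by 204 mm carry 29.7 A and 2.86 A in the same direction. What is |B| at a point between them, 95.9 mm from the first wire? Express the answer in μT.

Each long wire gives B = μ₀I/(2πd). Distances are d₁ = 0.0959 m and d₂ = 0.1081 m.
B₁ = 6.19×10⁻⁵ T, B₂ = 5.29×10⁻⁶ T.
Between parallel currents the two contributions point in opposite directions, so they subtract. B = |B₁ − B₂| = |6.19×10⁻⁵ − 5.29×10⁻⁶| = 5.66×10⁻⁵ T.

B ≈ 56.6 μT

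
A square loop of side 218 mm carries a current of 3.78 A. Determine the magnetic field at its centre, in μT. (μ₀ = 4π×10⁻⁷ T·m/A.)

Each side is a finite straight segment at perpendicular distance d = a/(2 tan(π/4)) = 0.109 m from the centre, with end-angles ±π/4.
One side contributes B₁ = (μ₀I/4πd)·2 sin(π/4) = 4.90×10⁻⁶ T.
All 4 sides add in the same direction: B = 4 × 4.90×10⁻⁶ = 1.96×10⁻⁵ T.

B ≈ 19.6 μT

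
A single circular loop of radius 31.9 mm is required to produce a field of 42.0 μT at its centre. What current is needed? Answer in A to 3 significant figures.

At the centre of a circular loop B = μ₀I/(2R), so I = 2RB/μ₀.
With R = 0.0319 m, I = 2 × 0.0319 × 4.20×10⁻⁵ / (4π×10⁻⁷) = 2.13 A.

I ≈ 2.13 A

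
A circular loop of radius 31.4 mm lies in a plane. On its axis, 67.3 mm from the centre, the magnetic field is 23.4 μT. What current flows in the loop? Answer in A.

On the axis of a loop, B = μ₀IR²/[2(R²+z²)^(3/2)], so I = 2B(R²+z²)^(3/2)/(μ₀R²).
R² + z² = 0.000986 + 0.004529 = 0.005515 m²; raised to 3/2 gives 4.10×10⁻⁴ m³.
I = 2 × 2.34×10⁻⁵ × 4.10×10⁻⁴ / (1.26×10⁻⁶ × 0.000986) = 15.5 A.

I ≈ 15.5 A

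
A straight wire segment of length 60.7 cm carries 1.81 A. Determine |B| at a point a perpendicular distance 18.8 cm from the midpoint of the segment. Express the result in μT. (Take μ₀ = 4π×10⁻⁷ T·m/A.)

For a finite straight segment, B = (μ₀I/4πd)(sinθ₁ + sinθ₂), where θ₁, θ₂ are the angles from the perpendicular to each end.
The perpendicular from the point meets the wire at its midpoint, so each end is L/2 = 0.3035 m away along the wire.
sinθ₁ = 0.3035/√(0.3035²+0.188²) = 0.8501; sinθ₂ = 0.3035/√(0.3035²+0.188²) = 0.8501.
B = (4π×10⁻⁷ × 1.81) / (4π × 0.188) × (0.8501 + 0.8501) = 1.64×10⁻⁶ T.

B ≈ 1.64 μT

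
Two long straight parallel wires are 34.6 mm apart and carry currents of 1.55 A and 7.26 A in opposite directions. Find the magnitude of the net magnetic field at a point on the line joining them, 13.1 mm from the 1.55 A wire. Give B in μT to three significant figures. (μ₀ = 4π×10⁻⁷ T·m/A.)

Each long wire gives B = μ₀I/(2πd). Distances are d₁ = 0.0131 m and d₂ = 0.0215 m.
B₁ = 2.37×10⁻⁵ T, B₂ = 6.75×10⁻⁵ T.
Between antiparallel currents both contributions point the same way, so they add. B = B₁ + B₂ = 2.37×10⁻⁵ + 6.75×10⁻⁵ = 9.12×10⁻⁵ T.

B ≈ 91.2 μT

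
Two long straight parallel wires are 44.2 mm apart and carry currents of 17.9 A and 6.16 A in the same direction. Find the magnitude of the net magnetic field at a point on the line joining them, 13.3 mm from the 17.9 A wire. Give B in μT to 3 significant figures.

Each long wire gives B = μ₀I/(2πd). Distances are d₁ = 0.0133 m and d₂ = 0.0309 m.
B₁ = 2.69×10⁻⁴ T, B₂ = 3.99×10⁻⁵ T.
Between parallel currents the two contributions point in opposite directions, so they subtract. B = |B₁ − B₂| = |2.69×10⁻⁴ − 3.99×10⁻⁵| = 2.29×10⁻⁴ T.

B ≈ 229 μT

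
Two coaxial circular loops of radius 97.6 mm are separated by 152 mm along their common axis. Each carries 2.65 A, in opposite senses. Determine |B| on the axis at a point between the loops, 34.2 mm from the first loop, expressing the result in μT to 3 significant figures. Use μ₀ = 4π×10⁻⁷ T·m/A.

Each loop contributes B = μ₀IR²/[2(R²+z²)^(3/2)] on the axis, with z measured from that loop.
Loop 1 (z = 0.0342 m): B₁ = 1.43×10⁻⁵ T. Loop 2 (z = 0.1178 m): B₂ = 4.43×10⁻⁶ T.
The fields oppose: B = |B₁ − B₂| = 9.91×10⁻⁶ T.

B ≈ 9.91 μT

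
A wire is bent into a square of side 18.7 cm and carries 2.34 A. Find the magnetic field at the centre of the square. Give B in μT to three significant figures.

B ≈ 14.2 μT

Each side is a finite straight segment at perpendicular distance d = a/(2 tan(π/4)) = 0.0935 m from the centre, with end-angles ±π/4.
One side contributes B₁ = (μ₀I/4πd)·2 sin(π/4) = 3.54×10⁻⁶ T.
All 4 sides add in the same direction: B = 4 × 3.54×10⁻⁶ = 1.42×10⁻⁵ T.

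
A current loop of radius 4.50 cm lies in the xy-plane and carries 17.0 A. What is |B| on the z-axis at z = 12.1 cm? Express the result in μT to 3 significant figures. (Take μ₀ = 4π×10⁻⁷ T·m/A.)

On the axis of a circular loop, B = μ₀IR² / [2(R²+z²)^(3/2)].
R² + z² = (0.045)² + (0.121)² = 0.01667 m², and (R²+z²)^(3/2) = 2.15×10⁻³ m³.
B = (4π×10⁻⁷ × 17.0 × 0.002025) / (2 × 2.15×10⁻³) = 1.01×10⁻⁵ T.

B ≈ 10.1 μT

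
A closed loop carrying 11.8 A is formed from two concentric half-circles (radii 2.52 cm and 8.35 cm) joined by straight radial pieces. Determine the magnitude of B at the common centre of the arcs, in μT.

B ≈ 103 μT

The radial connectors point toward the centre, so dl × r̂ = 0 and they contribute nothing.
Each semicircle gives μ₀I/(4R): inner arc 1.47×10⁻⁴ T, outer arc 4.44×10⁻⁵ T.
The two arcs carry current in opposite angular senses, so their fields oppose: B = |1.47×10⁻⁴ − 4.44×10⁻⁵| = 1.03×10⁻⁴ T.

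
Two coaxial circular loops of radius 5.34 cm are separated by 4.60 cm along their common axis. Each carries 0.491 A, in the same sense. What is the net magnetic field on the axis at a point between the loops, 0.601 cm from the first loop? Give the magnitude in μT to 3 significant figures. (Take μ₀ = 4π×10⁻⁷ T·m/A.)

Each loop contributes B = μ₀IR²/[2(R²+z²)^(3/2)] on the axis, with z measured from that loop.
Loop 1 (z = 0.00601 m): B₁ = 5.67×10⁻⁶ T. Loop 2 (z = 0.03999 m): B₂ = 2.96×10⁻⁶ T.
The fields add: B = B₁ + B₂ = 8.63×10⁻⁶ T.

B ≈ 8.63 μT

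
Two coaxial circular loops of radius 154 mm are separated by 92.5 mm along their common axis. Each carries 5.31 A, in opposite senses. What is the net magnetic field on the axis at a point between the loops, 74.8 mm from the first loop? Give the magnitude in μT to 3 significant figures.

B ≈ 5.47 μT

Each loop contributes B = μ₀IR²/[2(R²+z²)^(3/2)] on the axis, with z measured from that loop.
Loop 1 (z = 0.0748 m): B₁ = 1.58×10⁻⁵ T. Loop 2 (z = 0.0177 m): B₂ = 2.12×10⁻⁵ T.
The fields oppose: B = |B₁ − B₂| = 5.47×10⁻⁶ T.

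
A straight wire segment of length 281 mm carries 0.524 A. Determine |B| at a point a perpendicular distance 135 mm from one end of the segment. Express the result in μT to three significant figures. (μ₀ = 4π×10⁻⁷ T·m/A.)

For a finite straight segment, B = (μ₀I/4πd)(sinθ₁ + sinθ₂), where θ₁, θ₂ are the angles from the perpendicular to each end.
The perpendicular foot is at one end, so the two end-offsets along the wire are 0 and L = 0.281 m.
sinθ₁ = 0/√(0²+0.135²) = 0.0000; sinθ₂ = 0.281/√(0.281²+0.135²) = 0.9014.
B = (4π×10⁻⁷ × 0.524) / (4π × 0.135) × (0.0000 + 0.9014) = 3.50×10⁻⁷ T.

B ≈ 0.350 μT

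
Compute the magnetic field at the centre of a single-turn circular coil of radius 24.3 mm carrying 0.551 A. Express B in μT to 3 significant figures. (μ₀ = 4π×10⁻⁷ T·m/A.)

B ≈ 14.2 μT

At the centre of a circular loop the Biot–Savart law gives B = μ₀I/(2R).
B = (4π×10⁻⁷ × 0.551) / (2 × 0.0243) = 1.42×10⁻⁵ T.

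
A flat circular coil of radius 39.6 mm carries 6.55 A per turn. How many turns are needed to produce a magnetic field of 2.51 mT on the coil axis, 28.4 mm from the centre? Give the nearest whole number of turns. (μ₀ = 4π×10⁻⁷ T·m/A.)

N = 45

For an N-turn coil, B = Nμ₀IR²/[2(R²+z²)^(3/2)]. A single turn gives B₁ = 5.58×10⁻⁵ T with R = 0.0396 m, z = 0.0284 m.
N = B/B₁ = 2.51×10⁻³ / 5.58×10⁻⁵ = 45.01.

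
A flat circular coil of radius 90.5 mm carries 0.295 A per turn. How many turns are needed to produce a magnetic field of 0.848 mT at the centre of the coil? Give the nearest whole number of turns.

For an N-turn coil, B = Nμ₀I/(2R). A single turn gives B₁ = 2.05×10⁻⁶ T with R = 0.0905 m.
N = B/B₁ = 8.48×10⁻⁴ / 2.05×10⁻⁶ = 414.04.

N = 414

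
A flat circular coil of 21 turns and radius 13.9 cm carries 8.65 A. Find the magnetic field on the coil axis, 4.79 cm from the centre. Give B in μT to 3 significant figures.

B ≈ 694 μT

For an N-turn flat coil, B = Nμ₀IR²/[2(R²+z²)^(3/2)] with R = 0.139 m, z = 0.0479 m.
B = 21 × 3.30×10⁻⁵ T = 6.94×10⁻⁴ T.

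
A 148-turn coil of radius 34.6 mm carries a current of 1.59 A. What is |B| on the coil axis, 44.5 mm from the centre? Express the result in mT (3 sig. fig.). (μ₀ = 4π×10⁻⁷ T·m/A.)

B ≈ 0.988 mT

For an N-turn flat coil, B = Nμ₀IR²/[2(R²+z²)^(3/2)] with R = 0.0346 m, z = 0.0445 m.
B = 148 × 6.68×10⁻⁶ T = 9.88×10⁻⁴ T.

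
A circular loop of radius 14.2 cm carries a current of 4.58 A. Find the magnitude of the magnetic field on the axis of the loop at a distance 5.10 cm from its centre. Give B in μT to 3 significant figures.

On the axis of a circular loop, B = μ₀IR² / [2(R²+z²)^(3/2)].
R² + z² = (0.142)² + (0.051)² = 0.02276 m², and (R²+z²)^(3/2) = 3.43×10⁻³ m³.
B = (4π×10⁻⁷ × 4.58 × 0.02016) / (2 × 3.43×10⁻³) = 1.69×10⁻⁵ T.

B ≈ 16.9 μT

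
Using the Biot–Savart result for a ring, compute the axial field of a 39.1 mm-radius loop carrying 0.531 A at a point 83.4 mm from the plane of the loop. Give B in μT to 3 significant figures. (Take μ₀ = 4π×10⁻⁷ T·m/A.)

On the axis of a circular loop, B = μ₀IR² / [2(R²+z²)^(3/2)].
R² + z² = (0.0391)² + (0.0834)² = 0.008484 m², and (R²+z²)^(3/2) = 7.82×10⁻⁴ m³.
B = (4π×10⁻⁷ × 0.531 × 0.001529) / (2 × 7.82×10⁻⁴) = 6.53×10⁻⁷ T.

B ≈ 0.653 μT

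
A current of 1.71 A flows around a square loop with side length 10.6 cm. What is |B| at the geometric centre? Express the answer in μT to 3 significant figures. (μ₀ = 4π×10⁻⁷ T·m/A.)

Each side is a finite straight segment at perpendicular distance d = a/(2 tan(π/4)) = 0.053 m from the centre, with end-angles ±π/4.
One side contributes B₁ = (μ₀I/4πd)·2 sin(π/4) = 4.56×10⁻⁶ T.
All 4 sides add in the same direction: B = 4 × 4.56×10⁻⁶ = 1.83×10⁻⁵ T.

B ≈ 18.3 μT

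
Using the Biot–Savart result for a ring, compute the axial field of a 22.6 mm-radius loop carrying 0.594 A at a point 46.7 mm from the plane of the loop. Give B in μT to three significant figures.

On the axis of a circular loop, B = μ₀IR² / [2(R²+z²)^(3/2)].
R² + z² = (0.0226)² + (0.0467)² = 0.002692 m², and (R²+z²)^(3/2) = 1.40×10⁻⁴ m³.
B = (4π×10⁻⁷ × 0.594 × 0.0005108) / (2 × 1.40×10⁻⁴) = 1.37×10⁻⁶ T.

B ≈ 1.37 μT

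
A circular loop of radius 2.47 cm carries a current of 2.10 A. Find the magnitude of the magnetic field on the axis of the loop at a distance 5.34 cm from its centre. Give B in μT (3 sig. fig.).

On the axis of a circular loop, B = μ₀IR² / [2(R²+z²)^(3/2)].
R² + z² = (0.0247)² + (0.0534)² = 0.003462 m², and (R²+z²)^(3/2) = 2.04×10⁻⁴ m³.
B = (4π×10⁻⁷ × 2.10 × 0.0006101) / (2 × 2.04×10⁻⁴) = 3.95×10⁻⁶ T.

B ≈ 3.95 μT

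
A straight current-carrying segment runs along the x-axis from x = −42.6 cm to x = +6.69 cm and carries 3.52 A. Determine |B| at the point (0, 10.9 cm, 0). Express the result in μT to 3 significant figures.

B ≈ 4.82 μT

For a finite straight segment, B = (μ₀I/4πd)(sinθ₁ + sinθ₂), where θ₁, θ₂ are the angles from the perpendicular to each end.
The perpendicular distance is d = 0.109 m; the end-offsets along the wire are a = 0.426 m and b = 0.0669 m.
sinθ₁ = 0.426/√(0.426²+0.109²) = 0.9688; sinθ₂ = 0.0669/√(0.0669²+0.109²) = 0.5231.
B = (4π×10⁻⁷ × 3.52) / (4π × 0.109) × (0.9688 + 0.5231) = 4.82×10⁻⁶ T.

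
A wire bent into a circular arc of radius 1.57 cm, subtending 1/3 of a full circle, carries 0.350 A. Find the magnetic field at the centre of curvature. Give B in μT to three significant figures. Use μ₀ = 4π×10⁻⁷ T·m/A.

The Biot–Savart field of a circular arc at its centre is B = μ₀Iφ/(4πR), with φ = 2.094 rad.
B = (4π×10⁻⁷ × 0.350 × 2.094) / (4π × 0.0157) = 4.67×10⁻⁶ T.

B ≈ 4.67 μT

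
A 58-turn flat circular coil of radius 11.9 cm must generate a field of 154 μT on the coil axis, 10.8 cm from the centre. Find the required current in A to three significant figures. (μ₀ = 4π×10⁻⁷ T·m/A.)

For an N-turn coil, B = Nμ₀IR²/[2(R²+z²)^(3/2)] with R = 0.119 m, z = 0.108 m, so I = 2B(R²+z²)^(3/2)/(Nμ₀R²) = 2 × 1.54×10⁻⁴ × 4.15×10⁻³ / (58 × 4π×10⁻⁷ × 0.01416) = 1.24 A.

I ≈ 1.24 A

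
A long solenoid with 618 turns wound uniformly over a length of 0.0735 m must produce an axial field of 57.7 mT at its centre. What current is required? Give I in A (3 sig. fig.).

Inside a long solenoid B = μ₀nI with n = 8408 m⁻¹, so I = B/(μ₀n).
I = 5.77×10⁻² / (4π×10⁻⁷ × 8408) = 5.46 A.

I ≈ 5.46 A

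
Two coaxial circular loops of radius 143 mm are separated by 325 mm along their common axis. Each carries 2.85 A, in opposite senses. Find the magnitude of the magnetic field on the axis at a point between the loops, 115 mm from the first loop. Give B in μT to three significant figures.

B ≈ 3.69 μT

Each loop contributes B = μ₀IR²/[2(R²+z²)^(3/2)] on the axis, with z measured from that loop.
Loop 1 (z = 0.115 m): B₁ = 5.93×10⁻⁶ T. Loop 2 (z = 0.21 m): B₂ = 2.23×10⁻⁶ T.
The fields oppose: B = |B₁ − B₂| = 3.69×10⁻⁶ T.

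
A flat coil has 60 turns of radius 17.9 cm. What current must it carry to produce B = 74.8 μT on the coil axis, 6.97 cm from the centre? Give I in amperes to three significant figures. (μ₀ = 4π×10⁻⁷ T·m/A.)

For an N-turn coil, B = Nμ₀IR²/[2(R²+z²)^(3/2)] with R = 0.179 m, z = 0.0697 m, so I = 2B(R²+z²)^(3/2)/(Nμ₀R²) = 2 × 7.48×10⁻⁵ × 7.09×10⁻³ / (60 × 4π×10⁻⁷ × 0.03204) = 0.439 A.

I ≈ 0.439 A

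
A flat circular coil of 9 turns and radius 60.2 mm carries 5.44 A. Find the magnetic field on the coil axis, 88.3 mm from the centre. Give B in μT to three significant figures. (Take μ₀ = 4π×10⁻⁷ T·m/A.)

B ≈ 91.3 μT

For an N-turn flat coil, B = Nμ₀IR²/[2(R²+z²)^(3/2)] with R = 0.0602 m, z = 0.0883 m.
B = 9 × 1.01×10⁻⁵ T = 9.13×10⁻⁵ T.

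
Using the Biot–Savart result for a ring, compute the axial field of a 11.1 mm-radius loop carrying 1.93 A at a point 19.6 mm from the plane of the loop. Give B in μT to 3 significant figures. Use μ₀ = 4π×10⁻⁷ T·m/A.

On the axis of a circular loop, B = μ₀IR² / [2(R²+z²)^(3/2)].
R² + z² = (0.0111)² + (0.0196)² = 0.0005074 m², and (R²+z²)^(3/2) = 1.14×10⁻⁵ m³.
B = (4π×10⁻⁷ × 1.93 × 0.0001232) / (2 × 1.14×10⁻⁵) = 1.31×10⁻⁵ T.

B ≈ 13.1 μT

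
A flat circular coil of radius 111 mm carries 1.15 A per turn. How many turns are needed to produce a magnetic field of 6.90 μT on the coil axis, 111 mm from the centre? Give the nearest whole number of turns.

N = 3

For an N-turn coil, B = Nμ₀IR²/[2(R²+z²)^(3/2)]. A single turn gives B₁ = 2.30×10⁻⁶ T with R = 0.111 m, z = 0.111 m.
N = B/B₁ = 6.90×10⁻⁶ / 2.30×10⁻⁶ = 3.00.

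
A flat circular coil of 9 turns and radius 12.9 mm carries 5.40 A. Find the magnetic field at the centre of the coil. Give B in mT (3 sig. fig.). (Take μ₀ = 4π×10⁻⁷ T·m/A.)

B ≈ 2.37 mT

For an N-turn flat coil, B = Nμ₀I/(2R) with R = 0.0129 m.
B = 9 × 2.63×10⁻⁴ T = 2.37×10⁻³ T.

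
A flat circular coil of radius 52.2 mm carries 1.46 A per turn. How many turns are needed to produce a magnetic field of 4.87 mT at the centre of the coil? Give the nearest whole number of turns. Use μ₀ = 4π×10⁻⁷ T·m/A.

N = 277

For an N-turn coil, B = Nμ₀I/(2R). A single turn gives B₁ = 1.76×10⁻⁵ T with R = 0.0522 m.
N = B/B₁ = 4.87×10⁻³ / 1.76×10⁻⁵ = 277.12.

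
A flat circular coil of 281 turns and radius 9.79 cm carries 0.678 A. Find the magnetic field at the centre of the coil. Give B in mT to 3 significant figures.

B ≈ 1.22 mT

For an N-turn flat coil, B = Nμ₀I/(2R) with R = 0.0979 m.
B = 281 × 4.35×10⁻⁶ T = 1.22×10⁻³ T.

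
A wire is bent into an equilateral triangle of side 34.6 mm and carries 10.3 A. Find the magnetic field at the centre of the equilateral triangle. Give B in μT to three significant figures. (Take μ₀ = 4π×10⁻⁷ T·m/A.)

B ≈ 536 μT

Each side is a finite straight segment at perpendicular distance d = a/(2 tan(π/3)) = 0.009988 m from the centre, with end-angles ±π/3.
One side contributes B₁ = (μ₀I/4πd)·2 sin(π/3) = 1.79×10⁻⁴ T.
All 3 sides add in the same direction: B = 3 × 1.79×10⁻⁴ = 5.36×10⁻⁴ T.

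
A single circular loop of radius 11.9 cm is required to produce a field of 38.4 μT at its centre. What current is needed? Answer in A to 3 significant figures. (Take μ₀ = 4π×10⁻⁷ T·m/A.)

At the centre of a circular loop B = μ₀I/(2R), so I = 2RB/μ₀.
With R = 0.119 m, I = 2 × 0.119 × 3.84×10⁻⁵ / (4π×10⁻⁷) = 7.27 A.

I ≈ 7.27 A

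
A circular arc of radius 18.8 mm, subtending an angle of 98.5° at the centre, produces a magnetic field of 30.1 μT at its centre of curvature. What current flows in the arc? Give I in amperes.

For a circular arc, B = μ₀Iφ/(4πR) with φ in radians; here φ = 1.719 rad.
So I = 4πRB/(μ₀φ) = 4π × 0.0188 × 3.01×10⁻⁵ / (4π×10⁻⁷ × 1.719) = 3.29 A.

I ≈ 3.29 A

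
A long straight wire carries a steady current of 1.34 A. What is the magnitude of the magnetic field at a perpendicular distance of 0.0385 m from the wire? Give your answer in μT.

B ≈ 6.96 μT

For an infinitely long straight wire, B = μ₀I/(2πd).
B = (4π×10⁻⁷ × 1.34) / (2π × 0.0385) = 6.96×10⁻⁶ T.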